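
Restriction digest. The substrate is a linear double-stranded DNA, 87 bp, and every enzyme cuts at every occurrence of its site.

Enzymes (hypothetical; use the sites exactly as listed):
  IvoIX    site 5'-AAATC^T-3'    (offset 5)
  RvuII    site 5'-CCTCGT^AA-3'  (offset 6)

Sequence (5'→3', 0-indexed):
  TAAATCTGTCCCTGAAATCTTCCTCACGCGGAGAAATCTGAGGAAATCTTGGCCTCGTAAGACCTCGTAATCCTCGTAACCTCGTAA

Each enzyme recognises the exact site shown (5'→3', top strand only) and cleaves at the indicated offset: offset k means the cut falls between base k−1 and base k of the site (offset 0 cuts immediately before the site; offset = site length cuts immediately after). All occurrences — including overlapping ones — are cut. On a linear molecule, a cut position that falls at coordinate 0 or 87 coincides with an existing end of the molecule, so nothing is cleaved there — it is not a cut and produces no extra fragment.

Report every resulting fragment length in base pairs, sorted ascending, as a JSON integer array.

[2,6,8,9,10,10,10,13,19]

Per-enzyme occurrences:
  IvoIX (AAATCT, off=5): starts [1, 14, 33, 43] → cuts [6, 19, 38, 48]
  RvuII (CCTCGTAA, off=6): starts [52, 62, 71, 79] → cuts [58, 68, 77, 85]

All cut coordinates (distinct, sorted): [6, 19, 38, 48, 58, 68, 77, 85]

Fragments:
  [0,6): 6 bp
  [6,19): 13 bp
  [19,38): 19 bp
  [38,48): 10 bp
  [48,58): 10 bp
  [58,68): 10 bp
  [68,77): 9 bp
  [77,85): 8 bp
  [85,87): 2 bp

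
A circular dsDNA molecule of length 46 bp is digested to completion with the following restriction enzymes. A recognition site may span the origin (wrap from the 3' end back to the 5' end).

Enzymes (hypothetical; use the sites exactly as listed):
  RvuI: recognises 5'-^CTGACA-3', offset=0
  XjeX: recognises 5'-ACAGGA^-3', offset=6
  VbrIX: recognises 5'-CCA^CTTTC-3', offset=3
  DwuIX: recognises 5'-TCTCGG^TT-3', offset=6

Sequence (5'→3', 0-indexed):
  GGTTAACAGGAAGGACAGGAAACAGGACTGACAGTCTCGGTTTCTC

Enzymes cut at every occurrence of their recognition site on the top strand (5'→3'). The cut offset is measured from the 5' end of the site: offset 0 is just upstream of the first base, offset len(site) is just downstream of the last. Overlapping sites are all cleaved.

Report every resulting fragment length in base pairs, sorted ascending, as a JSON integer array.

[7,8,9,9,13]

Per-enzyme occurrences:
  RvuI CTGACA/0: at [27] ⇒ [27]
  XjeX ACAGGA/6: at [5, 14, 21] ⇒ [11, 20, 27]
  VbrIX (CCACTTTC, off=3): no sites
  DwuIX TCTCGGTT/6: at [34, 42] ⇒ [2, 40]

Pooled cuts: [2, 11, 20, 27, 40]

Fragment lengths:
  2→11: 9 bp
  11→20: 9 bp
  20→27: 7 bp
  27→40: 13 bp
  40→2 (wrap): 46-40+2 = 8 bp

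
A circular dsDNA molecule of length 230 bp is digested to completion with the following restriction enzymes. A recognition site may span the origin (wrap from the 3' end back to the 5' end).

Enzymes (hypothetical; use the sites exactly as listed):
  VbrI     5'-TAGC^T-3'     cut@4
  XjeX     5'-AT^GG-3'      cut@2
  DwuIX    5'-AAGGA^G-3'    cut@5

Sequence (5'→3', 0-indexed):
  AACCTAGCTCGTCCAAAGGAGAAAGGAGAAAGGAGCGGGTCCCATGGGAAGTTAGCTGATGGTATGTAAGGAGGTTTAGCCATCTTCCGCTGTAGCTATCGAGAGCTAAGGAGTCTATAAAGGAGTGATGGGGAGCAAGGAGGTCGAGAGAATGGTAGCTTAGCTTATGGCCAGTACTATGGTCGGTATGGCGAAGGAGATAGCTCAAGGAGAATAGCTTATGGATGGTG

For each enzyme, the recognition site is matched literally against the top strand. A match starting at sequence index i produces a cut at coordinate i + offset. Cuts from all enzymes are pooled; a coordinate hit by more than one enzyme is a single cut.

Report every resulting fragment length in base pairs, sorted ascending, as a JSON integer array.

Scan for sites:
  VbrI TAGCT/4: at [4, 52, 92, 155, 160, 200, 214] ⇒ [8, 56, 96, 159, 164, 204, 218]
  XjeX ATGG/2: at [43, 58, 127, 151, 166, 178, 187, 220, 224] ⇒ [45, 60, 129, 153, 168, 180, 189, 222, 226]
  DwuIX AAGGAG/5: at [15, 22, 29, 67, 107, 119, 136, 193, 206] ⇒ [20, 27, 34, 72, 112, 124, 141, 198, 211]

Pooled cuts: [8, 20, 27, 34, 45, 56, 60, 72, 96, 112, 124, 129, 141, 153, 159, 164, 168, 180, 189, 198, 204, 211, 218, 222, 226]

Fragment lengths:
  8→20: 12 bp
  20→27: 7 bp
  27→34: 7 bp
  34→45: 11 bp
  45→56: 11 bp
  56→60: 4 bp
  60→72: 12 bp
  72→96: 24 bp
  96→112: 16 bp
  112→124: 12 bp
  124→129: 5 bp
  129→141: 12 bp
  141→153: 12 bp
  153→159: 6 bp
  159→164: 5 bp
  164→168: 4 bp
  168→180: 12 bp
  180→189: 9 bp
  189→198: 9 bp
  198→204: 6 bp
  204→211: 7 bp
  211→218: 7 bp
  218→222: 4 bp
  222→226: 4 bp
  226→8 (wrap): 230-226+8 = 12 bp

[4,4,4,4,5,5,6,6,7,7,7,7,9,9,11,11,12,12,12,12,12,12,12,16,24]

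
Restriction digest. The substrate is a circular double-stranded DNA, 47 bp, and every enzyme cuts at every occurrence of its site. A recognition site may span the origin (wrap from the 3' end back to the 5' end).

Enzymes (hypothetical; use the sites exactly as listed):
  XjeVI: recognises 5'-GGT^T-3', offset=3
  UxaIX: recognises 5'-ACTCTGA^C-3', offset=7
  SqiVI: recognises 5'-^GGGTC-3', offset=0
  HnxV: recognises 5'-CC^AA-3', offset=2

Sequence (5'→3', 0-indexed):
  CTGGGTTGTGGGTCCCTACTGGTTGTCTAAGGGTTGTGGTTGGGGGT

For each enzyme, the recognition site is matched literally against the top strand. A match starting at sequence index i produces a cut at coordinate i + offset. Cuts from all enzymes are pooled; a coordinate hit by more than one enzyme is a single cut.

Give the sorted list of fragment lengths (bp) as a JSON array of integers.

[3,3,6,10,11,14]

Per-enzyme occurrences:
  XjeVI (GGTT, off=3): starts [3, 20, 31, 37] → cuts [6, 23, 34, 40]
  UxaIX (ACTCTGAC, off=7): no sites
  SqiVI (GGGTC, off=0): starts [9, 43] → cuts [9, 43]
  HnxV (CCAA, off=2): no sites

All cut coordinates (distinct, sorted): [6, 9, 23, 34, 40, 43]

Fragments:
  6→9: 3 bp
  9→23: 14 bp
  23→34: 11 bp
  34→40: 6 bp
  40→43: 3 bp
  43→6 (wrap): 47-43+6 = 10 bp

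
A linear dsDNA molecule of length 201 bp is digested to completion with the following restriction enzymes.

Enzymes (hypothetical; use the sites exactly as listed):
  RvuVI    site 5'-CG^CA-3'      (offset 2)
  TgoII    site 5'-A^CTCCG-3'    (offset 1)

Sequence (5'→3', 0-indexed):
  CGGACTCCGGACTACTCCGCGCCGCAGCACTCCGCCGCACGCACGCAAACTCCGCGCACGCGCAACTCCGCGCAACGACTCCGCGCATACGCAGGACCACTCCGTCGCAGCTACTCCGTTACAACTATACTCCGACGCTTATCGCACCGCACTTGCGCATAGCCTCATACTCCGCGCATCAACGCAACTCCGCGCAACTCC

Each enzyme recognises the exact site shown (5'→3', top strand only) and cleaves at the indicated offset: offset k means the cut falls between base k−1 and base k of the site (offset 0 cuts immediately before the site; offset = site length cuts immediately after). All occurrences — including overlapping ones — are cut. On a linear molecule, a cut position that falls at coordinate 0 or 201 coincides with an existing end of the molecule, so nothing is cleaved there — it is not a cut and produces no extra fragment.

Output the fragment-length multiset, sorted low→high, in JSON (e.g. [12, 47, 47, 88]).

Per-enzyme occurrences:
  RvuVI CGCA/2: at [22, 35, 39, 43, 54, 60, 70, 83, 89, 105, 142, 147, 155, 174, 182, 192] ⇒ [24, 37, 41, 45, 56, 62, 72, 85, 91, 107, 144, 149, 157, 176, 184, 194]
  TgoII ACTCCG/1: at [3, 13, 28, 48, 64, 77, 98, 112, 128, 168, 186] ⇒ [4, 14, 29, 49, 65, 78, 99, 113, 129, 169, 187]

All cut coordinates (distinct, sorted): [4, 14, 24, 29, 37, 41, 45, 49, 56, 62, 65, 72, 78, 85, 91, 99, 107, 113, 129, 144, 149, 157, 169, 176, 184, 187, 194]

Fragments:
  [0,4): 4 bp
  [4,14): 10 bp
  [14,24): 10 bp
  [24,29): 5 bp
  [29,37): 8 bp
  [37,41): 4 bp
  [41,45): 4 bp
  [45,49): 4 bp
  [49,56): 7 bp
  [56,62): 6 bp
  [62,65): 3 bp
  [65,72): 7 bp
  [72,78): 6 bp
  [78,85): 7 bp
  [85,91): 6 bp
  [91,99): 8 bp
  [99,107): 8 bp
  [107,113): 6 bp
  [113,129): 16 bp
  [129,144): 15 bp
  [144,149): 5 bp
  [149,157): 8 bp
  [157,169): 12 bp
  [169,176): 7 bp
  [176,184): 8 bp
  [184,187): 3 bp
  [187,194): 7 bp
  [194,201): 7 bp

[3,3,4,4,4,4,5,5,6,6,6,6,7,7,7,7,7,7,8,8,8,8,8,10,10,12,15,16]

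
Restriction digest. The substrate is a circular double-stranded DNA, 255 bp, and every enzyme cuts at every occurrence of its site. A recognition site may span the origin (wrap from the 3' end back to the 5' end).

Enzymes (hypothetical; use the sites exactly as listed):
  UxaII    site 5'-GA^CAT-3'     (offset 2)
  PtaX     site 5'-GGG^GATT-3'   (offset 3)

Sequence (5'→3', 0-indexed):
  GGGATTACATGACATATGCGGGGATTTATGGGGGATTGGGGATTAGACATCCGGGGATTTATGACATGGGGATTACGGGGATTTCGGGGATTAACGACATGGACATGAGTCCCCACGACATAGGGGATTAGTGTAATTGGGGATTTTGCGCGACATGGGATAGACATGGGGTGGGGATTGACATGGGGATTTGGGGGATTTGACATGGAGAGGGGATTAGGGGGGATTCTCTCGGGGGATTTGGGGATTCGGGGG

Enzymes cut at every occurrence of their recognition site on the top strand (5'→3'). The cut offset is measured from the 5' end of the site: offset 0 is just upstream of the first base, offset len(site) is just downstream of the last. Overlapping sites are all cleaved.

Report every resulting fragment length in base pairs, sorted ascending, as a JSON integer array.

[6,6,6,6,7,7,7,7,8,8,9,9,9,9,9,10,10,10,11,11,11,11,12,12,13,15,16]

Scan for sites:
  UxaII (GACAT, off=2): starts [10, 45, 62, 95, 101, 116, 151, 162, 179, 201] → cuts [12, 47, 64, 97, 103, 118, 153, 164, 181, 203]
  PtaX (GGGGATT, off=3): starts [19, 30, 37, 52, 67, 76, 85, 122, 138, 172, 184, 193, 211, 221, 234, 242, 254] → cuts [2, 22, 33, 40, 55, 70, 79, 88, 125, 141, 175, 187, 196, 214, 224, 237, 245]

Pooled cuts: [2, 12, 22, 33, 40, 47, 55, 64, 70, 79, 88, 97, 103, 118, 125, 141, 153, 164, 175, 181, 187, 196, 203, 214, 224, 237, 245]

Fragments:
  2→12: 10 bp
  12→22: 10 bp
  22→33: 11 bp
  33→40: 7 bp
  40→47: 7 bp
  47→55: 8 bp
  55→64: 9 bp
  64→70: 6 bp
  70→79: 9 bp
  79→88: 9 bp
  88→97: 9 bp
  97→103: 6 bp
  103→118: 15 bp
  118→125: 7 bp
  125→141: 16 bp
  141→153: 12 bp
  153→164: 11 bp
  164→175: 11 bp
  175→181: 6 bp
  181→187: 6 bp
  187→196: 9 bp
  196→203: 7 bp
  203→214: 11 bp
  214→224: 10 bp
  224→237: 13 bp
  237→245: 8 bp
  245→2 (wrap): 255-245+2 = 12 bp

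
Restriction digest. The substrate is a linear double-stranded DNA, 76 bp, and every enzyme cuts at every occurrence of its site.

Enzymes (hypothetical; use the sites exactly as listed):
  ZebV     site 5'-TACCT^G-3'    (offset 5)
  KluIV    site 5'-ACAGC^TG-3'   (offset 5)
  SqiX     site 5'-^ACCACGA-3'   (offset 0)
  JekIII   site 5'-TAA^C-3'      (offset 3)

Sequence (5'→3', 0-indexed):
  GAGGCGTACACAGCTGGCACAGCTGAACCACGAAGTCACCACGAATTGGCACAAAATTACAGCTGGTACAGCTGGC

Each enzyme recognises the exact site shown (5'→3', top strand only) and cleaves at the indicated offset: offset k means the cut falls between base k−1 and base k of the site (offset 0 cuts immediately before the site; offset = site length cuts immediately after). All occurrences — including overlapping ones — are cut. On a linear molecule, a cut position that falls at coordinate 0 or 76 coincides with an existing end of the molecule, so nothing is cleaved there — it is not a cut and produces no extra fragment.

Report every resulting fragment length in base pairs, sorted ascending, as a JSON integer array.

[3,4,9,9,11,14,26]

Site scan:
  ZebV (TACCTG, off=5): no sites
  KluIV (ACAGCTG, off=5): starts [9, 18, 58, 67] → cuts [14, 23, 63, 72]
  SqiX (ACCACGA, off=0): starts [26, 37] → cuts [26, 37]
  JekIII (TAAC, off=3): no sites

All cut coordinates (distinct, sorted): [14, 23, 26, 37, 63, 72]

Fragment lengths:
  [0,14): 14 bp
  [14,23): 9 bp
  [23,26): 3 bp
  [26,37): 11 bp
  [37,63): 26 bp
  [63,72): 9 bp
  [72,76): 4 bp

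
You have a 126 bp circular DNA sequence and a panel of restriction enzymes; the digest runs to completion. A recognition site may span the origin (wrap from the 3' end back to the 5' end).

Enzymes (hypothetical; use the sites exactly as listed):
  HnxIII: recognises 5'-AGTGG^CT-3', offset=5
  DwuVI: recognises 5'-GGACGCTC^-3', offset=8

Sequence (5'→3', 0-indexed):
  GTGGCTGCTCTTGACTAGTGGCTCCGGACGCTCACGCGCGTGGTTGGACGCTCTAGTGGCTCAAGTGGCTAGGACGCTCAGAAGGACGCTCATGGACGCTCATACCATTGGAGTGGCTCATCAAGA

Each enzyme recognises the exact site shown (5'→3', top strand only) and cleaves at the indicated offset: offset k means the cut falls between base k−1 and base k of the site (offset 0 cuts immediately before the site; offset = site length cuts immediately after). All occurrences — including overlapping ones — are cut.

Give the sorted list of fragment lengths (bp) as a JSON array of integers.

Scan for sites:
  HnxIII AGTGGCT/5: at [16, 54, 63, 111, 125] ⇒ [4, 21, 59, 68, 116]
  DwuVI GGACGCTC/8: at [25, 45, 71, 83, 93] ⇒ [33, 53, 79, 91, 101]

All cut coordinates (distinct, sorted): [4, 21, 33, 53, 59, 68, 79, 91, 101, 116]

Fragments:
  4→21: 17 bp
  21→33: 12 bp
  33→53: 20 bp
  53→59: 6 bp
  59→68: 9 bp
  68→79: 11 bp
  79→91: 12 bp
  91→101: 10 bp
  101→116: 15 bp
  116→4 (wrap): 126-116+4 = 14 bp

[6,9,10,11,12,12,14,15,17,20]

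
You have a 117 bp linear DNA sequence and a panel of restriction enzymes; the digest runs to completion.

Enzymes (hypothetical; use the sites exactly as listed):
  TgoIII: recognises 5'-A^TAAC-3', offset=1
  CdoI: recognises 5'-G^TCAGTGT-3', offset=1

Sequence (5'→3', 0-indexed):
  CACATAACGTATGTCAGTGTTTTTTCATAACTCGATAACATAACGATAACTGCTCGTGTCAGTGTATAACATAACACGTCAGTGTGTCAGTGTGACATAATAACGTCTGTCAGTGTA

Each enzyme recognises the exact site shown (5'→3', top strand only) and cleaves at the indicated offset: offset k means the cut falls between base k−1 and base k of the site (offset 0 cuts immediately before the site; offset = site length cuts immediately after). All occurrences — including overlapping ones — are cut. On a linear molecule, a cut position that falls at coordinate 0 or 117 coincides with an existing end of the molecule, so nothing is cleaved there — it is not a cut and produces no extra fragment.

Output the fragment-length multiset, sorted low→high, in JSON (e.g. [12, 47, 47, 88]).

[4,5,5,6,7,8,8,8,8,9,9,12,14,14]

Site scan:
  TgoIII (ATAAC, off=1): starts [3, 26, 34, 39, 45, 65, 70, 99] → cuts [4, 27, 35, 40, 46, 66, 71, 100]
  CdoI (GTCAGTGT, off=1): starts [12, 57, 77, 85, 108] → cuts [13, 58, 78, 86, 109]

Pooled cuts: [4, 13, 27, 35, 40, 46, 58, 66, 71, 78, 86, 100, 109]

Fragments:
  [0,4): 4 bp
  [4,13): 9 bp
  [13,27): 14 bp
  [27,35): 8 bp
  [35,40): 5 bp
  [40,46): 6 bp
  [46,58): 12 bp
  [58,66): 8 bp
  [66,71): 5 bp
  [71,78): 7 bp
  [78,86): 8 bp
  [86,100): 14 bp
  [100,109): 9 bp
  [109,117): 8 bp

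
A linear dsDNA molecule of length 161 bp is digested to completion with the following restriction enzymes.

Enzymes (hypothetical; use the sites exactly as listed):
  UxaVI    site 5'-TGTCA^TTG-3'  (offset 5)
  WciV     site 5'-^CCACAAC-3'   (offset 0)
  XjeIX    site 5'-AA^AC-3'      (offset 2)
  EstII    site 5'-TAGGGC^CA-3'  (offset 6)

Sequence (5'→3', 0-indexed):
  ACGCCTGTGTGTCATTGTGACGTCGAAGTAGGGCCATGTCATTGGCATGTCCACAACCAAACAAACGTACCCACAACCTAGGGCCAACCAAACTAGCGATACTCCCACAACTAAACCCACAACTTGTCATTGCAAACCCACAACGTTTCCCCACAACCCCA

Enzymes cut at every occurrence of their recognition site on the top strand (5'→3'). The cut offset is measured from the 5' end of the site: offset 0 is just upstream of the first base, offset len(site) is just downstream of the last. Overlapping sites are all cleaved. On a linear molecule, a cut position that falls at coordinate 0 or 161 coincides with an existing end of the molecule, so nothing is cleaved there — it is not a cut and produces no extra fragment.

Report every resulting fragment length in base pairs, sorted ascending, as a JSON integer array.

[2,2,4,6,6,7,7,9,10,10,11,13,13,13,14,14,20]

Scan for sites:
  UxaVI TGTCATTG/5: at [9, 36, 124] ⇒ [14, 41, 129]
  WciV CCACAAC/0: at [50, 70, 104, 116, 137, 150] ⇒ [50, 70, 104, 116, 137, 150]
  XjeIX AAAC/2: at [58, 62, 89, 112, 133] ⇒ [60, 64, 91, 114, 135]
  EstII TAGGGCCA/6: at [28, 78] ⇒ [34, 84]

Pooled cuts: [14, 34, 41, 50, 60, 64, 70, 84, 91, 104, 114, 116, 129, 135, 137, 150]

Fragment lengths:
  [0,14): 14 bp
  [14,34): 20 bp
  [34,41): 7 bp
  [41,50): 9 bp
  [50,60): 10 bp
  [60,64): 4 bp
  [64,70): 6 bp
  [70,84): 14 bp
  [84,91): 7 bp
  [91,104): 13 bp
  [104,114): 10 bp
  [114,116): 2 bp
  [116,129): 13 bp
  [129,135): 6 bp
  [135,137): 2 bp
  [137,150): 13 bp
  [150,161): 11 bp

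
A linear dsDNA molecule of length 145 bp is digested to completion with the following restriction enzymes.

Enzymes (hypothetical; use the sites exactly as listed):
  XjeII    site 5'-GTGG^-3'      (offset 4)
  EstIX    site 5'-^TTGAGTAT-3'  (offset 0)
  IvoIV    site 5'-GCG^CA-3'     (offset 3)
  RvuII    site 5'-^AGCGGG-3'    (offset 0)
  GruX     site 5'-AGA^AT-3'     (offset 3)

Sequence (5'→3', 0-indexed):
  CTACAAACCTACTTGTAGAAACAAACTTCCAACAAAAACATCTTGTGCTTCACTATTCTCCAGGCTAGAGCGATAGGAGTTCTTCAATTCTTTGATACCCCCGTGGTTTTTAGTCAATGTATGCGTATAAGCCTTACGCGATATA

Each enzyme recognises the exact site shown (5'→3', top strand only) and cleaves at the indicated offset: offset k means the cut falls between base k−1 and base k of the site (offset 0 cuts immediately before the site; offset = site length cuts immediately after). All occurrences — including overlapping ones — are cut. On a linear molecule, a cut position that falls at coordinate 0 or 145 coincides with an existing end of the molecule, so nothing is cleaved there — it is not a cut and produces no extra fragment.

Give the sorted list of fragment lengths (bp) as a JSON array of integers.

Scan for sites:
  XjeII (GTGG, off=4): starts [102] → cuts [106]
  EstIX (TTGAGTAT, off=0): no sites
  IvoIV (GCGCA, off=3): no sites
  RvuII (AGCGGG, off=0): no sites
  GruX (AGAAT, off=3): no sites

Pooled cuts: [106]

Fragments:
  [0,106): 106 bp
  [106,145): 39 bp

[39,106]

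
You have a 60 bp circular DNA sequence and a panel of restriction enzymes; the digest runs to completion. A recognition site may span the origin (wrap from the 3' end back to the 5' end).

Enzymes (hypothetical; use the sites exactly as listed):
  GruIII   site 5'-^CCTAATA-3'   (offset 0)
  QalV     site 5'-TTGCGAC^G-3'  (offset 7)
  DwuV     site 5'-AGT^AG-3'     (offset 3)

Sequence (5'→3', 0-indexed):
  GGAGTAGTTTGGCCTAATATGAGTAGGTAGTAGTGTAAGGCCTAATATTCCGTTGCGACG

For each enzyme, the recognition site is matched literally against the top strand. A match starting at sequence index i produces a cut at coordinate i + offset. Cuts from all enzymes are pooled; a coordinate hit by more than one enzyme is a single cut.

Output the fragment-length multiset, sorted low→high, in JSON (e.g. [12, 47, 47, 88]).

Scan for sites:
  GruIII CCTAATA/0: at [12, 40] ⇒ [12, 40]
  QalV TTGCGACG/7: at [52] ⇒ [59]
  DwuV AGTAG/3: at [2, 21, 28] ⇒ [5, 24, 31]

Pooled cuts: [5, 12, 24, 31, 40, 59]

Fragments:
  5→12: 7 bp
  12→24: 12 bp
  24→31: 7 bp
  31→40: 9 bp
  40→59: 19 bp
  59→5 (wrap): 60-59+5 = 6 bp

[6,7,7,9,12,19]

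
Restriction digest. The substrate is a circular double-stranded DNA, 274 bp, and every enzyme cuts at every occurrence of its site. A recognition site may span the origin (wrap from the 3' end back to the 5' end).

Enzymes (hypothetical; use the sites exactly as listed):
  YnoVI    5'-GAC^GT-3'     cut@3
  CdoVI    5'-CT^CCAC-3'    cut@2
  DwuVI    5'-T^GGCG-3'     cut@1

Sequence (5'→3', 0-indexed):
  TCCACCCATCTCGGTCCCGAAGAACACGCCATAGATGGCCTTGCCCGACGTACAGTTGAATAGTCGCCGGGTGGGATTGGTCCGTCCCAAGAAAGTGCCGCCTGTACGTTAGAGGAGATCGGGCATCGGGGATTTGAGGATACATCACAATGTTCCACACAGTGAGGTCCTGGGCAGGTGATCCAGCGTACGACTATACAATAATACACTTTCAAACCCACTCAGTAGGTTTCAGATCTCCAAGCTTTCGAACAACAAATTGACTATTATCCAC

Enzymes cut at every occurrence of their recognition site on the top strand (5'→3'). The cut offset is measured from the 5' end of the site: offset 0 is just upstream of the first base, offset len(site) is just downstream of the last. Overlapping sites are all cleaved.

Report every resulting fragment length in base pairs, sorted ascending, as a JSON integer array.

[48,226]

Scan for sites:
  YnoVI GACGT/3: at [46] ⇒ [49]
  CdoVI CTCCAC/2: at [273] ⇒ [1]
  DwuVI (TGGCG, off=1): no sites

All cut coordinates (distinct, sorted): [1, 49]

Fragment lengths:
  1→49: 48 bp
  49→1 (wrap): 274-49+1 = 226 bp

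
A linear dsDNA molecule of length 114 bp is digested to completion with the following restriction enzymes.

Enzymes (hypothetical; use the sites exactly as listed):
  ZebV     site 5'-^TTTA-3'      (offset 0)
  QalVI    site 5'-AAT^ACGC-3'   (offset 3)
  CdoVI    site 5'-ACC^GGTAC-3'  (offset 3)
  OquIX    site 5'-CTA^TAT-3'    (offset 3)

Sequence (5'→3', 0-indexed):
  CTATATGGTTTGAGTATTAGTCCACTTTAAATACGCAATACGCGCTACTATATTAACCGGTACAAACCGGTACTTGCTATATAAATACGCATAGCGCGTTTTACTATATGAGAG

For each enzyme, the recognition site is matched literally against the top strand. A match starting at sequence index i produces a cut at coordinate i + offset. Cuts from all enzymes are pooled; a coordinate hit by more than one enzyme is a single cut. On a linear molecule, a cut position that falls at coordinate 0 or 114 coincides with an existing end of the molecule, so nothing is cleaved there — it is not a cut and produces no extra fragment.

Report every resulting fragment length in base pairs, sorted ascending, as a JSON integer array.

[3,7,7,7,7,8,8,10,11,11,13,22]

Site scan:
  ZebV TTTA/0: at [25, 99] ⇒ [25, 99]
  QalVI AATACGC/3: at [29, 36, 83] ⇒ [32, 39, 86]
  CdoVI ACCGGTAC/3: at [55, 65] ⇒ [58, 68]
  OquIX CTATAT/3: at [0, 47, 76, 103] ⇒ [3, 50, 79, 106]

All cut coordinates (distinct, sorted): [3, 25, 32, 39, 50, 58, 68, 79, 86, 99, 106]

Fragments:
  [0,3): 3 bp
  [3,25): 22 bp
  [25,32): 7 bp
  [32,39): 7 bp
  [39,50): 11 bp
  [50,58): 8 bp
  [58,68): 10 bp
  [68,79): 11 bp
  [79,86): 7 bp
  [86,99): 13 bp
  [99,106): 7 bp
  [106,114): 8 bp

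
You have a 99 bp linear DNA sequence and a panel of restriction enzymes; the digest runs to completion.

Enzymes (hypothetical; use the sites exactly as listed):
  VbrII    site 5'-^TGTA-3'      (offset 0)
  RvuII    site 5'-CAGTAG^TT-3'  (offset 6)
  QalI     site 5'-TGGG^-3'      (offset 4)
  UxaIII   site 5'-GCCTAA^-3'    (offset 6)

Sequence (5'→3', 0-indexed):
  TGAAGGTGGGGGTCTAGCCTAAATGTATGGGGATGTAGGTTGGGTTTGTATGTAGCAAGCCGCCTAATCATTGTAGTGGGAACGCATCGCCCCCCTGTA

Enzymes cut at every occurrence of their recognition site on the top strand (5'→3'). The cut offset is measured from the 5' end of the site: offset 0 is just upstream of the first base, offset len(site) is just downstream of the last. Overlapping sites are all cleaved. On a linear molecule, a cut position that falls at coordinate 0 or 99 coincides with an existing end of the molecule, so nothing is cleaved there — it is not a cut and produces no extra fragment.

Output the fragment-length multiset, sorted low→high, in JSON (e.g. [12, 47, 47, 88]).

[1,2,2,4,4,4,8,9,10,11,12,15,17]

Site scan:
  VbrII TGTA/0: at [23, 33, 46, 50, 71, 95] ⇒ [23, 33, 46, 50, 71, 95]
  RvuII (CAGTAGTT, off=6): no sites
  QalI TGGG/4: at [6, 27, 40, 76] ⇒ [10, 31, 44, 80]
  UxaIII GCCTAA/6: at [16, 61] ⇒ [22, 67]

All cut coordinates (distinct, sorted): [10, 22, 23, 31, 33, 44, 46, 50, 67, 71, 80, 95]

Fragment lengths:
  [0,10): 10 bp
  [10,22): 12 bp
  [22,23): 1 bp
  [23,31): 8 bp
  [31,33): 2 bp
  [33,44): 11 bp
  [44,46): 2 bp
  [46,50): 4 bp
  [50,67): 17 bp
  [67,71): 4 bp
  [71,80): 9 bp
  [80,95): 15 bp
  [95,99): 4 bp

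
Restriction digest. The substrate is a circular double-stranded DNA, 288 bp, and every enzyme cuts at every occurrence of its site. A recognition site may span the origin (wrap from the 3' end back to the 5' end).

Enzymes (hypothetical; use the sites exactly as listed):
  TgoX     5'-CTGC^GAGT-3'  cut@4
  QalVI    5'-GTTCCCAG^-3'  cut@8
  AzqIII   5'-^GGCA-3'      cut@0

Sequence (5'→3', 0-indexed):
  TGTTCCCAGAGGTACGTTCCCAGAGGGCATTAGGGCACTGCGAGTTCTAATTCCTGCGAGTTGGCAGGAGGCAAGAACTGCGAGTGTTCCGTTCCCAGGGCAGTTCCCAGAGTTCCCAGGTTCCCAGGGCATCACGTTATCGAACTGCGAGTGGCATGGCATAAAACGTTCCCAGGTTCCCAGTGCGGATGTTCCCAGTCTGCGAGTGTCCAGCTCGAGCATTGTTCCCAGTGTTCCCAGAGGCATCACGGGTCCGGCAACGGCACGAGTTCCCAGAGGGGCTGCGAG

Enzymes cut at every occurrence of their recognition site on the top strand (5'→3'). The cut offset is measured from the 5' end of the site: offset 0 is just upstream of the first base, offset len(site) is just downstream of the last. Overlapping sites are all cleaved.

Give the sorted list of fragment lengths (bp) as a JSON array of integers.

[1,2,4,5,5,5,6,7,8,8,8,8,9,9,9,12,12,12,14,14,15,15,16,17,18,21,28]

Site scan:
  TgoX CTGCGAGT/4: at [37, 53, 77, 144, 199, 281] ⇒ [41, 57, 81, 148, 203, 285]
  QalVI GTTCCCAG/8: at [1, 15, 90, 102, 111, 119, 167, 175, 190, 223, 232, 268] ⇒ [9, 23, 98, 110, 119, 127, 175, 183, 198, 231, 240, 276]
  AzqIII GGCA/0: at [25, 33, 62, 69, 98, 127, 152, 157, 241, 255, 261] ⇒ [25, 33, 62, 69, 98, 127, 152, 157, 241, 255, 261]

All cut coordinates (distinct, sorted): [9, 23, 25, 33, 41, 57, 62, 69, 81, 98, 110, 119, 127, 148, 152, 157, 175, 183, 198, 203, 231, 240, 241, 255, 261, 276, 285]

Fragment lengths:
  9→23: 14 bp
  23→25: 2 bp
  25→33: 8 bp
  33→41: 8 bp
  41→57: 16 bp
  57→62: 5 bp
  62→69: 7 bp
  69→81: 12 bp
  81→98: 17 bp
  98→110: 12 bp
  110→119: 9 bp
  119→127: 8 bp
  127→148: 21 bp
  148→152: 4 bp
  152→157: 5 bp
  157→175: 18 bp
  175→183: 8 bp
  183→198: 15 bp
  198→203: 5 bp
  203→231: 28 bp
  231→240: 9 bp
  240→241: 1 bp
  241→255: 14 bp
  255→261: 6 bp
  261→276: 15 bp
  276→285: 9 bp
  285→9 (wrap): 288-285+9 = 12 bp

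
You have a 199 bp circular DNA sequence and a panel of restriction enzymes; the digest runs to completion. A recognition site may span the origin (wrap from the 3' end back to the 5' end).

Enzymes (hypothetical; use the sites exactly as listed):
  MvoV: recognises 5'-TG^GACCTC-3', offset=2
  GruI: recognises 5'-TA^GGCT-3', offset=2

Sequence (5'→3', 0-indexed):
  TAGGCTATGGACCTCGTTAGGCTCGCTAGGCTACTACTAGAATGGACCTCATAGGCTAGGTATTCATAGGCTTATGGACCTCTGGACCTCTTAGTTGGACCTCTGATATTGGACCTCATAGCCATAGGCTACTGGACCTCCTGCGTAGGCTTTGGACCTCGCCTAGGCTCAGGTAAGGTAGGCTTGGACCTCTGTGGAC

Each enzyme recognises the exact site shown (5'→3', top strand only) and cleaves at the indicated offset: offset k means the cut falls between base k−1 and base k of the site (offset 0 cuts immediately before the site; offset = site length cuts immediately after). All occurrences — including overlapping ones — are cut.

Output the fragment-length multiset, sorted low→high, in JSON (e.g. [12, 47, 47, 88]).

[6,7,7,8,8,8,9,9,10,11,13,13,14,15,15,15,15,16]

Scan for sites:
  MvoV (TGGACCTC, off=2): starts [7, 42, 74, 82, 95, 109, 132, 152, 184] → cuts [9, 44, 76, 84, 97, 111, 134, 154, 186]
  GruI (TAGGCT, off=2): starts [0, 17, 26, 51, 66, 124, 145, 163, 178] → cuts [2, 19, 28, 53, 68, 126, 147, 165, 180]

Pooled cuts: [2, 9, 19, 28, 44, 53, 68, 76, 84, 97, 111, 126, 134, 147, 154, 165, 180, 186]

Fragment lengths:
  2→9: 7 bp
  9→19: 10 bp
  19→28: 9 bp
  28→44: 16 bp
  44→53: 9 bp
  53→68: 15 bp
  68→76: 8 bp
  76→84: 8 bp
  84→97: 13 bp
  97→111: 14 bp
  111→126: 15 bp
  126→134: 8 bp
  134→147: 13 bp
  147→154: 7 bp
  154→165: 11 bp
  165→180: 15 bp
  180→186: 6 bp
  186→2 (wrap): 199-186+2 = 15 bp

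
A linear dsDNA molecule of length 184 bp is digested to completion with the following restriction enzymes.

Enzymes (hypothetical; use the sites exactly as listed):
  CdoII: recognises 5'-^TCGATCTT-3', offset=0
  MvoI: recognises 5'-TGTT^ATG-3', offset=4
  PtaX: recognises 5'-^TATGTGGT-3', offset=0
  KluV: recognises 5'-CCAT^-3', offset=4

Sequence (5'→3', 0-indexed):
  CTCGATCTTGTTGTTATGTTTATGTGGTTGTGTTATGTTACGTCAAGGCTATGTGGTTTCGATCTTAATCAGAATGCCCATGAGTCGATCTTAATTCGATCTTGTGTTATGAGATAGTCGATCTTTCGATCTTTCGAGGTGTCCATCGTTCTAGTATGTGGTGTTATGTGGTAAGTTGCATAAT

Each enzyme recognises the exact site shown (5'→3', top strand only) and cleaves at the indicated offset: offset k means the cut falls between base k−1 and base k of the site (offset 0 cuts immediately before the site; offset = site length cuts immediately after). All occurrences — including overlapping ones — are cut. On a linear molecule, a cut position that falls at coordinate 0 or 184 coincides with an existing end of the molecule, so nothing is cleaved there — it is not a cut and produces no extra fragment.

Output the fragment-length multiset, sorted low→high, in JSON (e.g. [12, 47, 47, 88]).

Per-enzyme occurrences:
  CdoII TCGATCTT/0: at [1, 58, 84, 95, 117, 125] ⇒ [1, 58, 84, 95, 117, 125]
  MvoI TGTTATG/4: at [11, 30, 104, 161] ⇒ [15, 34, 108, 165]
  PtaX TATGTGGT/0: at [20, 49, 154, 164] ⇒ [20, 49, 154, 164]
  KluV CCAT/4: at [77, 142] ⇒ [81, 146]

All cut coordinates (distinct, sorted): [1, 15, 20, 34, 49, 58, 81, 84, 95, 108, 117, 125, 146, 154, 164, 165]

Fragment lengths:
  [0,1): 1 bp
  [1,15): 14 bp
  [15,20): 5 bp
  [20,34): 14 bp
  [34,49): 15 bp
  [49,58): 9 bp
  [58,81): 23 bp
  [81,84): 3 bp
  [84,95): 11 bp
  [95,108): 13 bp
  [108,117): 9 bp
  [117,125): 8 bp
  [125,146): 21 bp
  [146,154): 8 bp
  [154,164): 10 bp
  [164,165): 1 bp
  [165,184): 19 bp

[1,1,3,5,8,8,9,9,10,11,13,14,14,15,19,21,23]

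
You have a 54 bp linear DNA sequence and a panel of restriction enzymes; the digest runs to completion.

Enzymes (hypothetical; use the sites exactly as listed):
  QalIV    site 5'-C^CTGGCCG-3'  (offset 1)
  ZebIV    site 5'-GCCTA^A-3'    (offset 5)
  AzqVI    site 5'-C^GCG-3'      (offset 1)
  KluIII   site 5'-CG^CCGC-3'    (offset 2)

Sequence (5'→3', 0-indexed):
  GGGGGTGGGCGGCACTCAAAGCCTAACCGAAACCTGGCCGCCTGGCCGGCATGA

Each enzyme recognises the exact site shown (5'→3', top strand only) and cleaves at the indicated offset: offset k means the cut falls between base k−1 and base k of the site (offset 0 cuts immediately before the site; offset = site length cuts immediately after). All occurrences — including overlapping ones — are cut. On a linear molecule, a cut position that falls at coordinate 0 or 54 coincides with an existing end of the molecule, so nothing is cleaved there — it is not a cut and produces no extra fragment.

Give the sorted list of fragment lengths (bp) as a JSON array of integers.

Site scan:
  QalIV CCTGGCCG/1: at [32, 40] ⇒ [33, 41]
  ZebIV GCCTAA/5: at [20] ⇒ [25]
  AzqVI (CGCG, off=1): no sites
  KluIII (CGCCGC, off=2): no sites

Pooled cuts: [25, 33, 41]

Fragments:
  [0,25): 25 bp
  [25,33): 8 bp
  [33,41): 8 bp
  [41,54): 13 bp

[8,8,13,25]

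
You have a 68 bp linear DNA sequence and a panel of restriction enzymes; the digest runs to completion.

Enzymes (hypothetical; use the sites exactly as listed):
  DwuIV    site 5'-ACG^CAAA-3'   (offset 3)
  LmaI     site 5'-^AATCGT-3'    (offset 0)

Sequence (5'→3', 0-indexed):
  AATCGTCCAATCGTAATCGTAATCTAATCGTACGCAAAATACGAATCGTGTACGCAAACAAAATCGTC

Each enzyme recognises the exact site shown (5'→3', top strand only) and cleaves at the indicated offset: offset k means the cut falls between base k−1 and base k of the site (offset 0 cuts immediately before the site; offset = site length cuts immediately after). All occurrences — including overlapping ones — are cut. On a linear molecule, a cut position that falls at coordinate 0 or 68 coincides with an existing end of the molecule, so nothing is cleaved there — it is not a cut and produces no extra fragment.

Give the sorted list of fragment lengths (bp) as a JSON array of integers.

Site scan:
  DwuIV ACGCAAA/3: at [31, 51] ⇒ [34, 54]
  LmaI AATCGT/0: at [0, 8, 14, 25, 43, 61] ⇒ [8, 14, 25, 43, 61] (position 0 is a terminus of the linear molecule — no cut)

Pooled cuts: [8, 14, 25, 34, 43, 54, 61]

Fragments:
  [0,8): 8 bp
  [8,14): 6 bp
  [14,25): 11 bp
  [25,34): 9 bp
  [34,43): 9 bp
  [43,54): 11 bp
  [54,61): 7 bp
  [61,68): 7 bp

[6,7,7,8,9,9,11,11]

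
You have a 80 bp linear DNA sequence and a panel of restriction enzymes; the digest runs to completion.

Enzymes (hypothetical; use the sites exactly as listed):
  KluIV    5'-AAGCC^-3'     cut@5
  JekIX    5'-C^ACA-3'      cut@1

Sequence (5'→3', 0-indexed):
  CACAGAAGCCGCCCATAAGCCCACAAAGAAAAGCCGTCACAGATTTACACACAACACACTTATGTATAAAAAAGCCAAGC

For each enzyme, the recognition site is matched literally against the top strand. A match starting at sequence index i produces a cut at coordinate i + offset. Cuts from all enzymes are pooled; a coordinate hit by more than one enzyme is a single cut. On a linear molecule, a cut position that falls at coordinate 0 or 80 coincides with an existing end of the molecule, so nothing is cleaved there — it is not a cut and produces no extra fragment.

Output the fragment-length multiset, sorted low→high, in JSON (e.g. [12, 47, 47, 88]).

[1,1,2,3,4,5,9,10,11,13,21]

Scan for sites:
  KluIV (AAGCC, off=5): starts [5, 16, 30, 71] → cuts [10, 21, 35, 76]
  JekIX (CACA, off=1): starts [0, 21, 37, 47, 49, 54] → cuts [1, 22, 38, 48, 50, 55]

Pooled cuts: [1, 10, 21, 22, 35, 38, 48, 50, 55, 76]

Fragment lengths:
  [0,1): 1 bp
  [1,10): 9 bp
  [10,21): 11 bp
  [21,22): 1 bp
  [22,35): 13 bp
  [35,38): 3 bp
  [38,48): 10 bp
  [48,50): 2 bp
  [50,55): 5 bp
  [55,76): 21 bp
  [76,80): 4 bp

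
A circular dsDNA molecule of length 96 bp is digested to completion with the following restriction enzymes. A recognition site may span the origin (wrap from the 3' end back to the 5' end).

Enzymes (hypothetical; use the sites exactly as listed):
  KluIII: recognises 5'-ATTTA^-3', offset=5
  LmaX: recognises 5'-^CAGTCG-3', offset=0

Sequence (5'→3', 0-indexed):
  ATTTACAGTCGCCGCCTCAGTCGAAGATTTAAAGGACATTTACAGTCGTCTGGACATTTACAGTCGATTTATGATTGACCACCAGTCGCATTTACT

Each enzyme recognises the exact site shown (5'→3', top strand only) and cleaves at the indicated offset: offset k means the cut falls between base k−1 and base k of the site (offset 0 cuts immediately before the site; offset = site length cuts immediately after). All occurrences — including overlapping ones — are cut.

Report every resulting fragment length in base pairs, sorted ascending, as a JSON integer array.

[7,11,11,11,12,12,14,18]

Scan for sites:
  KluIII (ATTTA, off=5): starts [0, 26, 37, 55, 66, 89] → cuts [5, 31, 42, 60, 71, 94]
  LmaX (CAGTCG, off=0): starts [5, 17, 42, 60, 82] → cuts [5, 17, 42, 60, 82]

All cut coordinates (distinct, sorted): [5, 17, 31, 42, 60, 71, 82, 94]

Fragments:
  5→17: 12 bp
  17→31: 14 bp
  31→42: 11 bp
  42→60: 18 bp
  60→71: 11 bp
  71→82: 11 bp
  82→94: 12 bp
  94→5 (wrap): 96-94+5 = 7 bp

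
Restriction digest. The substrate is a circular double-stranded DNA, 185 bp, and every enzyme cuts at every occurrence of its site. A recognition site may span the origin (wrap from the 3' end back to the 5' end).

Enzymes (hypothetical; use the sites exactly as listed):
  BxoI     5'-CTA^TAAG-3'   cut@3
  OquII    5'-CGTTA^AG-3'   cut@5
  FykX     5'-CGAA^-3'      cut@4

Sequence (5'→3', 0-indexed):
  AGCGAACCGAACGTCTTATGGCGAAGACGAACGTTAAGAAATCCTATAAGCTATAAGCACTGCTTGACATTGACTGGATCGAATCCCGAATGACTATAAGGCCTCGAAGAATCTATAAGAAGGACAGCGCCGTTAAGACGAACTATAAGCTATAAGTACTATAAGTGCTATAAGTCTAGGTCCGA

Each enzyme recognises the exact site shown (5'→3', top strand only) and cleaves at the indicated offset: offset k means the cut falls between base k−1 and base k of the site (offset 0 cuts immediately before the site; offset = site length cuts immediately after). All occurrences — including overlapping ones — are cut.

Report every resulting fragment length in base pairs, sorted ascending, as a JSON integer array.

[3,5,5,5,6,6,7,7,7,7,7,9,9,10,12,14,16,20,30]

Scan for sites:
  BxoI CTATAAG/3: at [43, 50, 93, 112, 142, 149, 158, 167] ⇒ [46, 53, 96, 115, 145, 152, 161, 170]
  OquII CGTTAAG/5: at [31, 130] ⇒ [36, 135]
  FykX CGAA/4: at [2, 7, 21, 27, 79, 86, 104, 138, 182] ⇒ [1, 6, 11, 25, 31, 83, 90, 108, 142]

Pooled cuts: [1, 6, 11, 25, 31, 36, 46, 53, 83, 90, 96, 108, 115, 135, 142, 145, 152, 161, 170]

Fragments:
  1→6: 5 bp
  6→11: 5 bp
  11→25: 14 bp
  25→31: 6 bp
  31→36: 5 bp
  36→46: 10 bp
  46→53: 7 bp
  53→83: 30 bp
  83→90: 7 bp
  90→96: 6 bp
  96→108: 12 bp
  108→115: 7 bp
  115→135: 20 bp
  135→142: 7 bp
  142→145: 3 bp
  145→152: 7 bp
  152→161: 9 bp
  161→170: 9 bp
  170→1 (wrap): 185-170+1 = 16 bp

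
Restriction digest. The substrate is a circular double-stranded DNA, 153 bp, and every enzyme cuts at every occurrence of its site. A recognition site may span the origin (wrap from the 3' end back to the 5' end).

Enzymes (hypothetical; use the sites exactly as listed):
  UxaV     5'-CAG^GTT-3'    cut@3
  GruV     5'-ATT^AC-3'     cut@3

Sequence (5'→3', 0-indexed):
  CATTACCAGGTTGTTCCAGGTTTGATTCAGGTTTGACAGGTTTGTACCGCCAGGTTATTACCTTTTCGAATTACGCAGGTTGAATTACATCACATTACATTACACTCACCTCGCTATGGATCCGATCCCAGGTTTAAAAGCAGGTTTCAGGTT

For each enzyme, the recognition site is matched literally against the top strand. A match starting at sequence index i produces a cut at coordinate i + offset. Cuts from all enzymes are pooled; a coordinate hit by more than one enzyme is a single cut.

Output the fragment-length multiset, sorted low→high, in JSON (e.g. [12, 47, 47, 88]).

[5,5,6,6,7,7,8,9,10,10,11,12,13,14,30]

Scan for sites:
  UxaV CAGGTT/3: at [6, 16, 27, 36, 50, 75, 128, 140, 147] ⇒ [9, 19, 30, 39, 53, 78, 131, 143, 150]
  GruV ATTAC/3: at [1, 56, 69, 83, 93, 98] ⇒ [4, 59, 72, 86, 96, 101]

All cut coordinates (distinct, sorted): [4, 9, 19, 30, 39, 53, 59, 72, 78, 86, 96, 101, 131, 143, 150]

Fragments:
  4→9: 5 bp
  9→19: 10 bp
  19→30: 11 bp
  30→39: 9 bp
  39→53: 14 bp
  53→59: 6 bp
  59→72: 13 bp
  72→78: 6 bp
  78→86: 8 bp
  86→96: 10 bp
  96→101: 5 bp
  101→131: 30 bp
  131→143: 12 bp
  143→150: 7 bp
  150→4 (wrap): 153-150+4 = 7 bp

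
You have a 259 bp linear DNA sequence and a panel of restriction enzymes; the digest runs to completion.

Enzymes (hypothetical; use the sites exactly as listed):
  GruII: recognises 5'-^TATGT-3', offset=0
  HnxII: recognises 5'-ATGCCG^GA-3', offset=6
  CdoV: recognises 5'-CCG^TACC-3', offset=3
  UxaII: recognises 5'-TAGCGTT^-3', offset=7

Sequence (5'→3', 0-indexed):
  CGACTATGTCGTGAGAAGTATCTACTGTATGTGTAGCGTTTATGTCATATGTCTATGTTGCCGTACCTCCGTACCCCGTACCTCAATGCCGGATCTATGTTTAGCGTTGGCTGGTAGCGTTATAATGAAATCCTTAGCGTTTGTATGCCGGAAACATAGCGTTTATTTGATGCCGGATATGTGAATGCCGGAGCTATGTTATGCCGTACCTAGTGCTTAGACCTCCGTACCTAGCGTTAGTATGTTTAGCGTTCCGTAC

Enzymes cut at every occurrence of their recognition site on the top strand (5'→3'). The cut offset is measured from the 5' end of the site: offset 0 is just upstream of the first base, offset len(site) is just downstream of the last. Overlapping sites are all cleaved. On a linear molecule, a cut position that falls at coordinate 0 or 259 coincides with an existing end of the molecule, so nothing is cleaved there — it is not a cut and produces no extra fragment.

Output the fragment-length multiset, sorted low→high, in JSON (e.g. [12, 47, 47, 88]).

Site scan:
  GruII TATGT/0: at [4, 27, 40, 47, 53, 95, 177, 194, 240] ⇒ [4, 27, 40, 47, 53, 95, 177, 194, 240]
  HnxII ATGCCGGA/6: at [85, 144, 169, 184] ⇒ [91, 150, 175, 190]
  CdoV CCGTACC/3: at [60, 68, 75, 203, 224] ⇒ [63, 71, 78, 206, 227]
  UxaII TAGCGTT/7: at [33, 101, 114, 134, 156, 231, 246] ⇒ [40, 108, 121, 141, 163, 238, 253]

All cut coordinates (distinct, sorted): [4, 27, 40, 47, 53, 63, 71, 78, 91, 95, 108, 121, 141, 150, 163, 175, 177, 190, 194, 206, 227, 238, 240, 253]

Fragments:
  [0,4): 4 bp
  [4,27): 23 bp
  [27,40): 13 bp
  [40,47): 7 bp
  [47,53): 6 bp
  [53,63): 10 bp
  [63,71): 8 bp
  [71,78): 7 bp
  [78,91): 13 bp
  [91,95): 4 bp
  [95,108): 13 bp
  [108,121): 13 bp
  [121,141): 20 bp
  [141,150): 9 bp
  [150,163): 13 bp
  [163,175): 12 bp
  [175,177): 2 bp
  [177,190): 13 bp
  [190,194): 4 bp
  [194,206): 12 bp
  [206,227): 21 bp
  [227,238): 11 bp
  [238,240): 2 bp
  [240,253): 13 bp
  [253,259): 6 bp

[2,2,4,4,4,6,6,7,7,8,9,10,11,12,12,13,13,13,13,13,13,13,20,21,23]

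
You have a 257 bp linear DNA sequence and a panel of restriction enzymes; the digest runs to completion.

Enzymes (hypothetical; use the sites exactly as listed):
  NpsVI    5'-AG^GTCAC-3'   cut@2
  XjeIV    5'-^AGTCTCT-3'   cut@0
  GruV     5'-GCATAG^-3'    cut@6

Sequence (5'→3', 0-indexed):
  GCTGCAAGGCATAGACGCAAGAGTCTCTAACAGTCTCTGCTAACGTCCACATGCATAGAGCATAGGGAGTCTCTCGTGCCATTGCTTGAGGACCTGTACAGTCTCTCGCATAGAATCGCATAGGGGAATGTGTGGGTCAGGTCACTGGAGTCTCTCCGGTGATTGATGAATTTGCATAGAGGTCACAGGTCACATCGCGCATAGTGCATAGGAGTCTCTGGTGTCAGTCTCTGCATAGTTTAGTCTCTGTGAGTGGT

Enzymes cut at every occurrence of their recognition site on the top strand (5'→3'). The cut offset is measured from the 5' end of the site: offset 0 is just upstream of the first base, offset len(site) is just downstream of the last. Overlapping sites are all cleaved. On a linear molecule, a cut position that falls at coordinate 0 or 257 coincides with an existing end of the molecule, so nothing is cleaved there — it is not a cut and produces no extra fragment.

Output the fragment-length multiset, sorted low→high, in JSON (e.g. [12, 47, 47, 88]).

[1,2,2,3,7,7,7,7,8,10,10,13,13,14,14,16,16,17,27,31,32]

Scan for sites:
  NpsVI (AGGTCAC, off=2): starts [138, 179, 186] → cuts [140, 181, 188]
  XjeIV (AGTCTCT, off=0): starts [21, 31, 67, 99, 148, 212, 225, 241] → cuts [21, 31, 67, 99, 148, 212, 225, 241]
  GruV (GCATAG, off=6): starts [8, 52, 59, 107, 117, 173, 198, 205, 232] → cuts [14, 58, 65, 113, 123, 179, 204, 211, 238]

Pooled cuts: [14, 21, 31, 58, 65, 67, 99, 113, 123, 140, 148, 179, 181, 188, 204, 211, 212, 225, 238, 241]

Fragments:
  [0,14): 14 bp
  [14,21): 7 bp
  [21,31): 10 bp
  [31,58): 27 bp
  [58,65): 7 bp
  [65,67): 2 bp
  [67,99): 32 bp
  [99,113): 14 bp
  [113,123): 10 bp
  [123,140): 17 bp
  [140,148): 8 bp
  [148,179): 31 bp
  [179,181): 2 bp
  [181,188): 7 bp
  [188,204): 16 bp
  [204,211): 7 bp
  [211,212): 1 bp
  [212,225): 13 bp
  [225,238): 13 bp
  [238,241): 3 bp
  [241,257): 16 bp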